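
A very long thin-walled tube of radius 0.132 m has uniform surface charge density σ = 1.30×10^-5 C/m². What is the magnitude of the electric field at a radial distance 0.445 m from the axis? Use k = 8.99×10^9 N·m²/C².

E ≈ 4.36×10^5 N/C

Choose a coaxial cylinder of radius r = 0.445 m (arbitrary length L) as the Gaussian surface (r > 0.132 m).
The whole shell is enclosed: λ_enc = σ·2πR = (1.30×10^-5)·2π·(0.132) = 1.078e-5 C/m.
Gauss's law: E·2πrL = λ_enc L/ε₀.
E = 2k|λ_enc|/r = 2(8.99×10^9)(1.078×10^-5)/(0.445) = 4.36×10^5 N/C.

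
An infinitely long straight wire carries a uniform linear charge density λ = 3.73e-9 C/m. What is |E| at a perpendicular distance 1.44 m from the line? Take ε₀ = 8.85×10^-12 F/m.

|E| ≈ 46.6 V/m

Take a coaxial cylindrical Gaussian surface of radius r = 1.44 m and length L.
Q_enc = λL, so λ_enc = 3.73×10^-9 C/m.
Since E is radial and uniform over the curved surface, Φ = E·2πrL = Q_enc/ε₀ = λ_enc L/ε₀.
E = |λ_enc|/(2πε₀r) = (3.73e-9)/(2π·8.85×10^-12·1.44) = 46.6 N/C.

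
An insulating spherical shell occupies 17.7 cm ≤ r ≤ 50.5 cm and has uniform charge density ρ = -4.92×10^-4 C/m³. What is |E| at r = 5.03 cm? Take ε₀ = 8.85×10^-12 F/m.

|E| = 0 V/m

Take a concentric spherical Gaussian surface of radius r = 5.03 cm (r < 17.7 cm, inside the empty cavity).
No charge is enclosed, so by Gauss's law E·4πr² = 0 ⇒ E = 0.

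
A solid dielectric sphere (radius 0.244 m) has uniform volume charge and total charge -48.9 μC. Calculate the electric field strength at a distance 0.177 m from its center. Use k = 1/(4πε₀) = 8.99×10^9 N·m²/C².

Use a concentric Gaussian sphere at r = 0.177 m (r < R).
Only the charge within r is enclosed: Q_enc = Q·(r/R)³ = (-48.9 μC)·(0.177 m/0.244 m)³ = -1.867×10^-5 C.
By Gauss's law, ∮E·dA = E·4πr² = Q_enc/ε₀.
E = k|Q_enc|/r² = (8.99×10^9)(1.867×10^-5)/(0.177)² = 5.36×10^6 N/C.

5.36×10^6 N/C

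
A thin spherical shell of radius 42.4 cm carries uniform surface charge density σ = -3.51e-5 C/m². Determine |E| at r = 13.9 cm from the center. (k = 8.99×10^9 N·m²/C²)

By spherical symmetry E is radial; choose a Gaussian sphere of radius r = 13.9 cm (inside the shell, r < 42.4 cm).
All the charge is outside the Gaussian surface: Q_enc = 0, hence E = 0 everywhere inside the shell.

E = 0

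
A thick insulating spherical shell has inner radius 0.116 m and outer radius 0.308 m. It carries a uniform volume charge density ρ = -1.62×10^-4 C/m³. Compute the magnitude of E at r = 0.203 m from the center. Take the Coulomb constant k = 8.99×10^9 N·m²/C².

Symmetry ⇒ E = E(r) r̂. Gaussian sphere of radius r = 0.203 m (within the shell material, 0.116 m < r < 0.308 m).
Only the shell between 0.116 m and r is enclosed: Q_enc = ρ·(4π/3)(r³ − a³) = (-1.62×10^-4)·(4π/3)·((0.203)³ − (0.116)³) = -4.617e-6 C.
Since E is radial and uniform over the Gaussian sphere, Φ = E·4πr² = Q_enc/ε₀.
E = k|Q_enc|/r² = (8.99×10^9)(4.617×10^-6)/(0.203)² = 1.01e6 N/C.

1.01e6 N/C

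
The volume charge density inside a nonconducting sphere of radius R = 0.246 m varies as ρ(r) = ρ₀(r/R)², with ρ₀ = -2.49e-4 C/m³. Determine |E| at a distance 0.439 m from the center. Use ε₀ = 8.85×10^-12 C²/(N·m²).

By spherical symmetry E is radial; choose a Gaussian sphere of radius r = 0.439 m (r > R, all charge enclosed).
Q_enc = 4π ∫₀^R ρ₀(r'/R)^2 r'² dr' = 4πρ₀R³/5 = -9.316×10^-6 C.
Applying ∮E·dA = Q_enc/ε₀ with Φ = E(4πr²):
E = |Q_enc|/(4πε₀r²) = (9.316e-6)/(4π·8.85×10^-12·(0.439)²) = 4.35e5 N/C.

|E| ≈ 4.35e5 V/m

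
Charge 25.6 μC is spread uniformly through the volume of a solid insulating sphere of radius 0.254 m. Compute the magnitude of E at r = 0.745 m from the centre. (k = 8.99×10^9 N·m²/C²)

Take a concentric spherical Gaussian surface of radius r = 0.745 m (r > R, so the entire charge is enclosed).
Q_enc = 25.6 μC = 2.56×10^-5 C.
By Gauss's law, ∮E·dA = E·4πr² = Q_enc/ε₀.
E = k|Q_enc|/r² = (8.99×10^9)(2.56e-5)/(0.745)² = 4.15×10^5 N/C.

E = 4.15e5 N/C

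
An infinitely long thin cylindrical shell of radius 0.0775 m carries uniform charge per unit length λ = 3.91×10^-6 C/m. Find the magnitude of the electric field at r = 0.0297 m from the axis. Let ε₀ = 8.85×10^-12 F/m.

Choose a coaxial cylinder of radius r = 0.0297 m (arbitrary length L) as the Gaussian surface (r < 0.0775 m, inside the shell).
No charge is enclosed, so Gauss's law gives E·2πrL = 0 ⇒ E = 0.

E = 0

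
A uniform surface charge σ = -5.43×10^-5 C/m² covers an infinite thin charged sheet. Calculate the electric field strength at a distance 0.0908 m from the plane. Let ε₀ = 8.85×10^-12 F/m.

E = 3.07×10^6 V/m

By planar symmetry E is perpendicular to the sheet and uniform; use a Gaussian pillbox with flat faces of area A on each side of the sheet.
Flux Φ = 2EA and Q_enc = σA, so 2EA = σA/ε₀ ⇒ E = |σ|/(2ε₀), independent of distance.
E = |σ|/(2ε₀) = (5.43e-5)/(2·8.85×10^-12) = 3.07×10^6 N/C.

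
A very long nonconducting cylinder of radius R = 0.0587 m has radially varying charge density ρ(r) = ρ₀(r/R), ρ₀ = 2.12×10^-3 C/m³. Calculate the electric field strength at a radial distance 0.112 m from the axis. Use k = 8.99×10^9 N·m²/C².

By cylindrical symmetry E is radial; use a coaxial Gaussian cylinder of radius 0.112 m and length L (r > R, full charge per length enclosed).
λ_enc = 2π ∫₀^R ρ₀(r'/R)^1 r' dr' = 2πρ₀R²/3 = 1.53e-5 C/m.
Gauss's law: E·2πrL = λ_enc L/ε₀.
E = 2k|λ_enc|/r = 2(8.99×10^9)(1.53e-5)/(0.112) = 2.46×10^6 N/C.

|E| ≈ 2.46e6 N/C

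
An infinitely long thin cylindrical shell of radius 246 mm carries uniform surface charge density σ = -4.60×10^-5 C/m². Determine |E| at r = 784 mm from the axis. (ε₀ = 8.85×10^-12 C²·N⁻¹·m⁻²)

E ≈ 1.63e6 V/m

Coaxial Gaussian cylinder, radius r = 784 mm, length L (r > 246 mm).
The whole shell is enclosed: λ_enc = σ·2πR = (-4.60e-5)·2π·(0.246) = -7.11e-5 C/m.
Gauss's law: E·2πrL = λ_enc L/ε₀.
E = |λ_enc|/(2πε₀r) = (7.11e-5)/(2π·8.85×10^-12·0.784) = 1.63×10^6 N/C.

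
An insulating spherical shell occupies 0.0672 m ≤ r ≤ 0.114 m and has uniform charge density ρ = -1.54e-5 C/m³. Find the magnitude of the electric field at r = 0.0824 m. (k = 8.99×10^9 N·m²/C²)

Use a concentric Gaussian sphere at r = 0.0824 m (within the shell material, 0.0672 m < r < 0.114 m).
Only the shell between 0.0672 m and r is enclosed: Q_enc = ρ·(4π/3)(r³ − a³) = (-1.54×10^-5)·(4π/3)·((0.0824)³ − (0.0672)³) = -1.651e-8 C.
Gauss's law: E·4πr² = Q_enc/ε₀.
E = k|Q_enc|/r² = (8.99×10^9)(1.651×10^-8)/(0.0824)² = 2.19e4 N/C.

2.19e4 N/C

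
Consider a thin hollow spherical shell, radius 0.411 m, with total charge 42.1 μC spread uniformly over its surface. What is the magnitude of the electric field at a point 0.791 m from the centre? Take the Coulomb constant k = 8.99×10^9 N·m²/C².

Use a concentric Gaussian sphere at r = 0.791 m (r > 0.411 m).
The entire shell is enclosed: Q_enc = 4.21×10^-5 C.
Applying ∮E·dA = Q_enc/ε₀ with Φ = E(4πr²):
E = k|Q_enc|/r² = (8.99×10^9)(4.21e-5)/(0.791)² = 6.05×10^5 N/C.

6.05×10^5 N/C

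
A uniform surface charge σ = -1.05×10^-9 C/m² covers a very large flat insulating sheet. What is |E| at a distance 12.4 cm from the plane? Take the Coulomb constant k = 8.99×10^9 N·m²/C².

The symmetry is planar: E is normal to the sheet and the same magnitude on both sides. Take a pillbox straddling the sheet with end-cap area A.
Flux Φ = 2EA and Q_enc = σA, so 2EA = σA/ε₀ ⇒ E = |σ|/(2ε₀), independent of distance.
E = 2πk|σ| = 2π(8.99×10^9)(1.05×10^-9) = 59.3 N/C.

E = 59.3 N/C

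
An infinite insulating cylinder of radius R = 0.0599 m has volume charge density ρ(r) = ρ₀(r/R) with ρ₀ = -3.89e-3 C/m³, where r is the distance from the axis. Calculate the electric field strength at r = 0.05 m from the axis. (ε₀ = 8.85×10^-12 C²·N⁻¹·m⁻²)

Choose a coaxial cylinder of radius r = 0.05 m (arbitrary length L) as the Gaussian surface (r < R).
Integrating ρ over the cross-section to radius r: λ_enc = (2πρ₀/R) ∫₀^r r'^2 dr' = 2πρ₀ r^3/(3·R) = -1.70×10^-5 C/m.
Applying ∮E·dA = Q_enc/ε₀ with the end caps contributing no flux:
E = |λ_enc|/(2πε₀r) = (1.70e-5)/(2π·8.85×10^-12·0.05) = 6.12×10^6 N/C.

E ≈ 6.12×10^6 N/C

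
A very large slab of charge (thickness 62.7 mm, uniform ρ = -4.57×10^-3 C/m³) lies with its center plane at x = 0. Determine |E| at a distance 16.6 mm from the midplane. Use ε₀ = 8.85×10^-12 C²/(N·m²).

8.57×10^6 N/C

By symmetry E is perpendicular to the slab. A Gaussian pillbox from −16.6 mm to +16.6 mm (face area A) lies entirely within the slab.
Q_enc = ρ·(2x)·A and flux = 2EA, so 2EA = 2ρxA/ε₀ ⇒ E = |ρ|x/ε₀.
E = (4.57e-3)(0.0166)/(8.85×10^-12) = 8.57×10^6 N/C.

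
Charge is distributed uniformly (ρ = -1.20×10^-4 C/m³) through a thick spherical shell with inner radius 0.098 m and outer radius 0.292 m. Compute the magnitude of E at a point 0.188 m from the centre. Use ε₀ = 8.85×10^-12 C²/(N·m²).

|E| = 7.29e5 N/C

Take a concentric spherical Gaussian surface of radius r = 0.188 m (within the shell material, 0.098 m < r < 0.292 m).
Enclosed charge is the volume from a to r: Q_enc = (4π/3)ρ(r³ − a³) = -2.867×10^-6 C.
Since E is radial and uniform over the Gaussian sphere, Φ = E·4πr² = Q_enc/ε₀.
E = |Q_enc|/(4πε₀r²) = (2.867×10^-6)/(4π·8.85×10^-12·(0.188)²) = 7.29×10^5 N/C.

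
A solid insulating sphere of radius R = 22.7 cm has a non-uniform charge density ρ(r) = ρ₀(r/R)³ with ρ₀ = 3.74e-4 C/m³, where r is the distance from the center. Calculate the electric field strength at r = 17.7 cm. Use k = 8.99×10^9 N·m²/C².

By spherical symmetry E is radial; choose a Gaussian sphere of radius r = 17.7 cm (r < R).
Integrate the density: Q_enc = 4π ∫₀^r ρ₀(r'/R)^3 r'² dr' = 4πρ₀ r^6/(6·R³) = 2.059×10^-6 C.
By Gauss's law, ∮E·dA = E·4πr² = Q_enc/ε₀.
E = k|Q_enc|/r² = (8.99×10^9)(2.059e-6)/(0.177)² = 5.91e5 N/C.

|E| = 5.91e5 V/m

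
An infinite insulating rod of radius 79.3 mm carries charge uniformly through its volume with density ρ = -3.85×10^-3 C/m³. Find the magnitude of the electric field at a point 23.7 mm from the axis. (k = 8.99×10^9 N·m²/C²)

E = 5.15×10^6 N/C

Take a coaxial cylindrical Gaussian surface of radius r = 23.7 mm and length L (r < R).
Charge inside radius r per length L is ρ·πr²·L, so λ_enc = ρπr² = -6.794×10^-6 C/m.
By Gauss's law (flux through the curved wall only), E·2πrL = λ_enc L/ε₀.
E = 2k|λ_enc|/r = 2(8.99×10^9)(6.794×10^-6)/(0.0237) = 5.15×10^6 N/C.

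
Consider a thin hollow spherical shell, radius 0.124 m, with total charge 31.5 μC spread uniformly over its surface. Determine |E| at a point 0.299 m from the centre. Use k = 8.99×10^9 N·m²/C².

By spherical symmetry E is radial; choose a Gaussian sphere of radius r = 0.299 m (r > 0.124 m).
The entire shell is enclosed: Q_enc = 3.15×10^-5 C.
By Gauss's law, ∮E·dA = E·4πr² = Q_enc/ε₀.
E = k|Q_enc|/r² = (8.99×10^9)(3.15×10^-5)/(0.299)² = 3.17e6 N/C.

3.17e6 V/m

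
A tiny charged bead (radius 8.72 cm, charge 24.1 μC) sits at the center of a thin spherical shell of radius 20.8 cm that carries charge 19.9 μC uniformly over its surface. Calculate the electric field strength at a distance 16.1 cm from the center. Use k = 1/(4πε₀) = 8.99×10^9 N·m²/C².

E = 8.36e6 N/C

Take a concentric spherical Gaussian surface of radius r = 16.1 cm (between the bodies, 8.72 cm < r < 20.8 cm).
The shell at 20.8 cm lies outside the Gaussian surface, so Q_enc = 24.1 μC = 2.41e-5 C.
Gauss's law: E·4πr² = Q_enc/ε₀.
E = k|Q_enc|/r² = (8.99×10^9)(2.41×10^-5)/(0.161)² = 8.36×10^6 N/C.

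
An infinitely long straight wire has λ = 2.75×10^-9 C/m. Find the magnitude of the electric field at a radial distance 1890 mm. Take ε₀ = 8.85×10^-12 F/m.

By cylindrical symmetry E is radial; use a coaxial Gaussian cylinder of radius 1890 mm and length L.
Q_enc = λL, so λ_enc = 2.75e-9 C/m.
Since E is radial and uniform over the curved surface, Φ = E·2πrL = Q_enc/ε₀ = λ_enc L/ε₀.
E = |λ_enc|/(2πε₀r) = (2.75×10^-9)/(2π·8.85×10^-12·1.89) = 26.2 N/C.

E ≈ 26.2 V/m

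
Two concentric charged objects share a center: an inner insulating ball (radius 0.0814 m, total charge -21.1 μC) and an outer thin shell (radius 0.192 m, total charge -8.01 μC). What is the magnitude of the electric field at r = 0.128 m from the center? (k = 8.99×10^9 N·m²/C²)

Use a concentric Gaussian sphere at r = 0.128 m (between the bodies, 0.0814 m < r < 0.192 m).
The shell at 0.192 m lies outside the Gaussian surface, so Q_enc = -21.1 μC = -2.11×10^-5 C.
Gauss's law: E·4πr² = Q_enc/ε₀.
E = k|Q_enc|/r² = (8.99×10^9)(2.11×10^-5)/(0.128)² = 1.16e7 N/C.

1.16×10^7 N/C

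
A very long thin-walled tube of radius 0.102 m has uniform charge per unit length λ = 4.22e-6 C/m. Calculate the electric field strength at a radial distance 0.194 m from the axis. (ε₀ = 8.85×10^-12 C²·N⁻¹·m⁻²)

Take a coaxial cylindrical Gaussian surface of radius r = 0.194 m and length L (r > 0.102 m).
The full line charge is enclosed: λ_enc = 4.22×10^-6 C/m.
Gauss's law: E·2πrL = λ_enc L/ε₀.
E = |λ_enc|/(2πε₀r) = (4.22e-6)/(2π·8.85×10^-12·0.194) = 3.91e5 N/C.

|E| = 3.91×10^5 N/C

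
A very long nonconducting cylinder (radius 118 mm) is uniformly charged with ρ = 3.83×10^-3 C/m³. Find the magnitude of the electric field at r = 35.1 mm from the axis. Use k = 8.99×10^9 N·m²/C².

By cylindrical symmetry E is radial; use a coaxial Gaussian cylinder of radius 35.1 mm and length L (r < R).
Charge inside radius r per length L is ρ·πr²·L, so λ_enc = ρπr² = 1.482e-5 C/m.
Since E is radial and uniform over the curved surface, Φ = E·2πrL = Q_enc/ε₀ = λ_enc L/ε₀.
E = 2k|λ_enc|/r = 2(8.99×10^9)(1.482e-5)/(0.0351) = 7.59e6 N/C.

|E| = 7.59e6 N/C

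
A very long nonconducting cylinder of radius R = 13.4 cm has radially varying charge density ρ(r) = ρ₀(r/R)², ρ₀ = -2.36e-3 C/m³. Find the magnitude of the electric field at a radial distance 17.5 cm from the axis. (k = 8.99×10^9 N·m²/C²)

By cylindrical symmetry E is radial; use a coaxial Gaussian cylinder of radius 17.5 cm and length L (r > R, full charge per length enclosed).
λ_enc = 2π ∫₀^R ρ₀(r'/R)^2 r' dr' = 2πρ₀R²/4 = -6.656×10^-5 C/m.
By Gauss's law (flux through the curved wall only), E·2πrL = λ_enc L/ε₀.
E = 2k|λ_enc|/r = 2(8.99×10^9)(6.656×10^-5)/(0.175) = 6.84×10^6 N/C.

6.84×10^6 N/C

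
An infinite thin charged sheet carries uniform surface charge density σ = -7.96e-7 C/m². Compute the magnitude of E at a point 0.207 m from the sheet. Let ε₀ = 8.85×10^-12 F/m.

By planar symmetry E is perpendicular to the sheet and uniform; use a Gaussian pillbox with flat faces of area A on each side of the sheet.
Flux Φ = 2EA and Q_enc = σA, so 2EA = σA/ε₀ ⇒ E = |σ|/(2ε₀), independent of distance.
E = |σ|/(2ε₀) = (7.96×10^-7)/(2·8.85×10^-12) = 4.50e4 N/C.

E = 4.50e4 N/C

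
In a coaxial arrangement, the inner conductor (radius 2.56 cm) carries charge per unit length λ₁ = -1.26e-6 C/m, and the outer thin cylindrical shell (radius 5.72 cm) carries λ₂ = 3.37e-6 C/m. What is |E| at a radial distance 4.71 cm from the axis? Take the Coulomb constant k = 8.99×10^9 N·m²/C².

E = 4.81e5 N/C

By cylindrical symmetry E is radial; use a coaxial Gaussian cylinder of radius 4.71 cm and length L (between the conductors, 2.56 cm < r < 5.72 cm).
The shell at 5.72 cm lies outside the Gaussian surface, so λ_enc = λ₁ = -1.26×10^-6 C/m.
Gauss's law: E·2πrL = λ_enc L/ε₀.
E = 2k|λ_enc|/r = 2(8.99×10^9)(1.26e-6)/(0.0471) = 4.81×10^5 N/C.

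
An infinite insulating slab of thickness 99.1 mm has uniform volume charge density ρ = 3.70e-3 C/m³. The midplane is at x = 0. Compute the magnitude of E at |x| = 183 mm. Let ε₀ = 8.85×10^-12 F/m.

The point |x| = 183 mm lies outside the slab (half-thickness 0.04955 m). A symmetric pillbox spanning the full slab encloses Q_enc = ρ·d·A.
Flux = 2EA ⇒ E = |ρ|d/(2ε₀), independent of distance outside.
E = (3.70×10^-3)(0.0991)/(2·8.85×10^-12) = 2.07×10^7 N/C.

E ≈ 2.07e7 V/m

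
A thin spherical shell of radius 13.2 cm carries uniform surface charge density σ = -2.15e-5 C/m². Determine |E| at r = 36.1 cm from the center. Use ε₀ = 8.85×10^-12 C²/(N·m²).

Symmetry ⇒ E = E(r) r̂. Gaussian sphere of radius r = 36.1 cm (r > 13.2 cm).
The entire shell is enclosed: Q_enc = σ·4πR² = (-2.15×10^-5)·4π·(0.132)² = -4.708×10^-6 C.
By Gauss's law, ∮E·dA = E·4πr² = Q_enc/ε₀.
E = |Q_enc|/(4πε₀r²) = (4.708e-6)/(4π·8.85×10^-12·(0.361)²) = 3.25e5 N/C.

|E| ≈ 3.25e5 N/C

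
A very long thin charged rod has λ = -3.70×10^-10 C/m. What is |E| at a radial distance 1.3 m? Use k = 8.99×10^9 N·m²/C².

Choose a coaxial cylinder of radius r = 1.3 m (arbitrary length L) as the Gaussian surface.
Q_enc = λL, so λ_enc = -3.70e-10 C/m.
Since E is radial and uniform over the curved surface, Φ = E·2πrL = Q_enc/ε₀ = λ_enc L/ε₀.
E = 2k|λ_enc|/r = 2(8.99×10^9)(3.70×10^-10)/(1.3) = 5.12 N/C.

5.12 N/C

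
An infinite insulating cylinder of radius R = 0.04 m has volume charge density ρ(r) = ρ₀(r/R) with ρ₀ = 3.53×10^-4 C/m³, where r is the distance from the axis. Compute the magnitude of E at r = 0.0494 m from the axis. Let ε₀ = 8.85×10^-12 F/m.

Take a coaxial cylindrical Gaussian surface of radius r = 0.0494 m and length L (r > R, full charge per length enclosed).
λ_enc = 2π ∫₀^R ρ₀(r'/R)^1 r' dr' = 2πρ₀R²/3 = 1.183e-6 C/m.
By Gauss's law (flux through the curved wall only), E·2πrL = λ_enc L/ε₀.
E = |λ_enc|/(2πε₀r) = (1.183×10^-6)/(2π·8.85×10^-12·0.0494) = 4.31×10^5 N/C.

|E| = 4.31e5 N/C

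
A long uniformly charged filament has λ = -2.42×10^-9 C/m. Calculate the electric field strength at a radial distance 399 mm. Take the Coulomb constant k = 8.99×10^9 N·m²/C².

Coaxial Gaussian cylinder, radius r = 399 mm, length L.
Q_enc = λL, so λ_enc = -2.42×10^-9 C/m.
By Gauss's law (flux through the curved wall only), E·2πrL = λ_enc L/ε₀.
E = 2k|λ_enc|/r = 2(8.99×10^9)(2.42×10^-9)/(0.399) = 109 N/C.

|E| ≈ 109 N/C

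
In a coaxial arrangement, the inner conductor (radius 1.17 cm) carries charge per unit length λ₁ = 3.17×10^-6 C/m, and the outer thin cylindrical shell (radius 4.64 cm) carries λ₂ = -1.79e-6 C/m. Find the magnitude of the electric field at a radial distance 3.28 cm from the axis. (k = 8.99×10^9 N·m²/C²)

Choose a coaxial cylinder of radius r = 3.28 cm (arbitrary length L) as the Gaussian surface (between the conductors, 1.17 cm < r < 4.64 cm).
The shell at 4.64 cm lies outside the Gaussian surface, so λ_enc = λ₁ = 3.17×10^-6 C/m.
By Gauss's law (flux through the curved wall only), E·2πrL = λ_enc L/ε₀.
E = 2k|λ_enc|/r = 2(8.99×10^9)(3.17×10^-6)/(0.0328) = 1.74×10^6 N/C.

1.74×10^6 N/C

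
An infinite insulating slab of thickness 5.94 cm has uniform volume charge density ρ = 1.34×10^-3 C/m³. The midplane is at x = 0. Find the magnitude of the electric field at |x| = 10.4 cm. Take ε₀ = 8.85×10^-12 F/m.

|E| = 4.50×10^6 V/m

The point |x| = 10.4 cm lies outside the slab (half-thickness 0.0297 m). A symmetric pillbox spanning the full slab encloses Q_enc = ρ·d·A.
Flux = 2EA ⇒ E = |ρ|d/(2ε₀), independent of distance outside.
E = (1.34e-3)(0.0594)/(2·8.85×10^-12) = 4.50e6 N/C.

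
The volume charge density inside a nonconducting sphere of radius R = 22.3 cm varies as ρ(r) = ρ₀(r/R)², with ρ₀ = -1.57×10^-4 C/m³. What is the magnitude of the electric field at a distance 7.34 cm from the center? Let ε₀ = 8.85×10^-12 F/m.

Use a concentric Gaussian sphere at r = 7.34 cm (r < R).
Q_enc = ∫₀^r ρ(r')·4πr'² dr' = (4πρ₀/R²) ∫₀^r r'^4 dr' = 4πρ₀ r^5/(5·R²) = -1.69×10^-8 C.
By Gauss's law, ∮E·dA = E·4πr² = Q_enc/ε₀.
E = |Q_enc|/(4πε₀r²) = (1.69×10^-8)/(4π·8.85×10^-12·(0.0734)²) = 2.82×10^4 N/C.

|E| ≈ 2.82e4 N/C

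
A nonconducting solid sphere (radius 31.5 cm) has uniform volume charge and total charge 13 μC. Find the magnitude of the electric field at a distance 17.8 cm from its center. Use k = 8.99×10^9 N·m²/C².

Symmetry ⇒ E = E(r) r̂. Gaussian sphere of radius r = 17.8 cm (r < R).
For a uniform sphere the enclosed fraction is (r/R)³, so Q_enc = (13 μC)(0.178/0.315)³ = 2.346e-6 C.
Gauss's law: E·4πr² = Q_enc/ε₀.
E = k|Q_enc|/r² = (8.99×10^9)(2.346×10^-6)/(0.178)² = 6.66e5 N/C.

|E| ≈ 6.66e5 V/m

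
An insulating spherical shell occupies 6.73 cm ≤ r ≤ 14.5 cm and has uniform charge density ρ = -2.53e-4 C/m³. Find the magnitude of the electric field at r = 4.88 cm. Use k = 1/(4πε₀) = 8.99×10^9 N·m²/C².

Use a concentric Gaussian sphere at r = 4.88 cm (r < 6.73 cm, inside the empty cavity).
Q_enc = 0 (all charge lies at larger r); Gauss's law gives E = 0.

|E| = 0 V/m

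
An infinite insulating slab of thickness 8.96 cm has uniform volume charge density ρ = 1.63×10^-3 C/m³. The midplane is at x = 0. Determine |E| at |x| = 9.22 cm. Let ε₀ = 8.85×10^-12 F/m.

E ≈ 8.25×10^6 N/C

The point |x| = 9.22 cm lies outside the slab (half-thickness 0.0448 m). A symmetric pillbox spanning the full slab encloses Q_enc = ρ·d·A.
Flux = 2EA ⇒ E = |ρ|d/(2ε₀), independent of distance outside.
E = (1.63×10^-3)(0.0896)/(2·8.85×10^-12) = 8.25×10^6 N/C.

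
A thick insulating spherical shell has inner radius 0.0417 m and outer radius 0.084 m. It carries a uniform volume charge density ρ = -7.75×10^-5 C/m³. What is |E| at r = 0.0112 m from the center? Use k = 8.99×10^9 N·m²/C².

Symmetry ⇒ E = E(r) r̂. Gaussian sphere of radius r = 0.0112 m (r < 0.0417 m, inside the empty cavity).
Q_enc = 0 (all charge lies at larger r); Gauss's law gives E = 0.

|E| = 0 V/m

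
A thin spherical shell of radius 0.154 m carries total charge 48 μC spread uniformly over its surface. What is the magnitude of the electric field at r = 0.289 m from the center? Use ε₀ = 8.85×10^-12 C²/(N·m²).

E = 5.17×10^6 N/C

Take a concentric spherical Gaussian surface of radius r = 0.289 m (r > 0.154 m).
The entire shell is enclosed: Q_enc = 4.80e-5 C.
Gauss's law: E·4πr² = Q_enc/ε₀.
E = |Q_enc|/(4πε₀r²) = (4.80×10^-5)/(4π·8.85×10^-12·(0.289)²) = 5.17×10^6 N/C.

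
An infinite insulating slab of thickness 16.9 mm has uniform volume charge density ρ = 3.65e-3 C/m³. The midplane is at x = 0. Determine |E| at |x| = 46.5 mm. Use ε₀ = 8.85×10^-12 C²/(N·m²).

The point |x| = 46.5 mm lies outside the slab (half-thickness 0.00845 m). A symmetric pillbox spanning the full slab encloses Q_enc = ρ·d·A.
Flux = 2EA ⇒ E = |ρ|d/(2ε₀), independent of distance outside.
E = (3.65e-3)(0.0169)/(2·8.85×10^-12) = 3.49×10^6 N/C.

E ≈ 3.49×10^6 V/m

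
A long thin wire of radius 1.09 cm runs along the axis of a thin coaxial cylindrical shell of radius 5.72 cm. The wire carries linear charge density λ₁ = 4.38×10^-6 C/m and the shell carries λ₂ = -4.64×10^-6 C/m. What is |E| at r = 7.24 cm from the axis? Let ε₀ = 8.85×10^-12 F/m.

E ≈ 6.46×10^4 N/C

Coaxial Gaussian cylinder, radius r = 7.24 cm, length L (r > 5.72 cm, enclosing both).
λ_enc = λ₁ + λ₂ = (4.38e-6) + (-4.64e-6) = -2.60×10^-7 C/m.
By Gauss's law (flux through the curved wall only), E·2πrL = λ_enc L/ε₀.
E = |λ_enc|/(2πε₀r) = (2.60×10^-7)/(2π·8.85×10^-12·0.0724) = 6.46×10^4 N/C.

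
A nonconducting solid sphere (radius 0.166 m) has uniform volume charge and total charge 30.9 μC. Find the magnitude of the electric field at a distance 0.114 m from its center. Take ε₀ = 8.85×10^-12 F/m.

|E| ≈ 6.92e6 N/C

Use a concentric Gaussian sphere at r = 0.114 m (r < R).
For a uniform sphere the enclosed fraction is (r/R)³, so Q_enc = (30.9 μC)(0.114/0.166)³ = 1.001e-5 C.
Gauss's law: E·4πr² = Q_enc/ε₀.
E = |Q_enc|/(4πε₀r²) = (1.001×10^-5)/(4π·8.85×10^-12·(0.114)²) = 6.92e6 N/C.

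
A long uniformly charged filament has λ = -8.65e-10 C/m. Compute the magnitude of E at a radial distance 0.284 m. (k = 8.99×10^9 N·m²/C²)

Take a coaxial cylindrical Gaussian surface of radius r = 0.284 m and length L.
Q_enc = λL, so λ_enc = -8.65×10^-10 C/m.
Applying ∮E·dA = Q_enc/ε₀ with the end caps contributing no flux:
E = 2k|λ_enc|/r = 2(8.99×10^9)(8.65e-10)/(0.284) = 54.8 N/C.

54.8 N/C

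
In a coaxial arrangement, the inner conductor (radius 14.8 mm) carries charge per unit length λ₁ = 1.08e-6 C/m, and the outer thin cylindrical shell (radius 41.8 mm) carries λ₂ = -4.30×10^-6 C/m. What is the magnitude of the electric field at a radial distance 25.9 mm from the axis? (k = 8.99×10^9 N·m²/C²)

Take a coaxial cylindrical Gaussian surface of radius r = 25.9 mm and length L (between the conductors, 14.8 mm < r < 41.8 mm).
The shell at 41.8 mm lies outside the Gaussian surface, so λ_enc = λ₁ = 1.08e-6 C/m.
Applying ∮E·dA = Q_enc/ε₀ with the end caps contributing no flux:
E = 2k|λ_enc|/r = 2(8.99×10^9)(1.08×10^-6)/(0.0259) = 7.50×10^5 N/C.

E = 7.50×10^5 V/m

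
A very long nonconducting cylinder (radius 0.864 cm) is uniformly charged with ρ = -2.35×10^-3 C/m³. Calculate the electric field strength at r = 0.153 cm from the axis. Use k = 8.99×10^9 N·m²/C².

|E| ≈ 2.03e5 N/C

By cylindrical symmetry E is radial; use a coaxial Gaussian cylinder of radius 0.153 cm and length L (r < R).
Charge inside radius r per length L is ρ·πr²·L, so λ_enc = ρπr² = -1.728e-8 C/m.
By Gauss's law (flux through the curved wall only), E·2πrL = λ_enc L/ε₀.
E = 2k|λ_enc|/r = 2(8.99×10^9)(1.728×10^-8)/(0.00153) = 2.03×10^5 N/C.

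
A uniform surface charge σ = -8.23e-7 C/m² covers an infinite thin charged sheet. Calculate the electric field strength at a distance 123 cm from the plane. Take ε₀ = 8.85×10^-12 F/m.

E ≈ 4.65×10^4 V/m

Choose a cylindrical pillbox piercing the sheet, end faces (area A) parallel to it.
Only the two end caps contribute flux: Φ = 2EA. With Q_enc = σA, Gauss's law gives E = |σ|/(2ε₀).
E = |σ|/(2ε₀) = (8.23×10^-7)/(2·8.85×10^-12) = 4.65e4 N/C.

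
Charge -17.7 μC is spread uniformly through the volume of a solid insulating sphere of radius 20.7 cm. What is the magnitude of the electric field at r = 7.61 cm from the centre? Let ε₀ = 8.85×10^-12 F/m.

|E| ≈ 1.37×10^6 V/m

Use a concentric Gaussian sphere at r = 7.61 cm (r < R).
For a uniform sphere the enclosed fraction is (r/R)³, so Q_enc = (-17.7 μC)(0.0761/0.207)³ = -8.795e-7 C.
Since E is radial and uniform over the Gaussian sphere, Φ = E·4πr² = Q_enc/ε₀.
E = |Q_enc|/(4πε₀r²) = (8.795e-7)/(4π·8.85×10^-12·(0.0761)²) = 1.37×10^6 N/C.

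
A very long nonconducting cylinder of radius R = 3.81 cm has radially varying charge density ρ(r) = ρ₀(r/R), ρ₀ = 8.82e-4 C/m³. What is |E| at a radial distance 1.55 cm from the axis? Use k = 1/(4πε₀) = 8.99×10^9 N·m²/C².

E = 2.09e5 N/C

Coaxial Gaussian cylinder, radius r = 1.55 cm, length L (r < R).
λ_enc = ∫₀^r ρ(r')·2πr' dr' = (2πρ₀/R)·r^3/3 = 1.805e-7 C/m.
Since E is radial and uniform over the curved surface, Φ = E·2πrL = Q_enc/ε₀ = λ_enc L/ε₀.
E = 2k|λ_enc|/r = 2(8.99×10^9)(1.805×10^-7)/(0.0155) = 2.09×10^5 N/C.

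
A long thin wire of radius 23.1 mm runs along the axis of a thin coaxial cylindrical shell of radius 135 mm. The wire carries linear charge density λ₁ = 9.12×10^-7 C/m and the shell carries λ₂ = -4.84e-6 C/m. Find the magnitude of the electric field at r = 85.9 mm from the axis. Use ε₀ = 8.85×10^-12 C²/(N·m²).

Choose a coaxial cylinder of radius r = 85.9 mm (arbitrary length L) as the Gaussian surface (between the conductors, 23.1 mm < r < 135 mm).
Only the inner wire is enclosed; the outer shell contributes nothing inside itself. λ_enc = λ₁ = 9.12×10^-7 C/m.
By Gauss's law (flux through the curved wall only), E·2πrL = λ_enc L/ε₀.
E = |λ_enc|/(2πε₀r) = (9.12e-7)/(2π·8.85×10^-12·0.0859) = 1.91×10^5 N/C.

|E| = 1.91×10^5 N/C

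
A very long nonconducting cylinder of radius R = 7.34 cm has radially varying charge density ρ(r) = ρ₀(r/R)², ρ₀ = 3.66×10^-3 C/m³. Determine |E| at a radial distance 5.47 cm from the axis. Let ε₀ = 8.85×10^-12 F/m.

By cylindrical symmetry E is radial; use a coaxial Gaussian cylinder of radius 5.47 cm and length L (r < R).
Integrating ρ over the cross-section to radius r: λ_enc = (2πρ₀/R²) ∫₀^r r'^3 dr' = 2πρ₀ r^4/(4·R²) = 9.553×10^-6 C/m.
Applying ∮E·dA = Q_enc/ε₀ with the end caps contributing no flux:
E = |λ_enc|/(2πε₀r) = (9.553×10^-6)/(2π·8.85×10^-12·0.0547) = 3.14e6 N/C.

|E| = 3.14×10^6 N/C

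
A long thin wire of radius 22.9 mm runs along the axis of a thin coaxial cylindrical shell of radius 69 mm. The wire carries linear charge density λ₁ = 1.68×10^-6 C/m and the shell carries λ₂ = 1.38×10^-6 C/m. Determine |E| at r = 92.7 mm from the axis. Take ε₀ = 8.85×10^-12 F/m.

Choose a coaxial cylinder of radius r = 92.7 mm (arbitrary length L) as the Gaussian surface (r > 69 mm, enclosing both).
λ_enc = λ₁ + λ₂ = (1.68×10^-6) + (1.38×10^-6) = 3.06e-6 C/m.
Applying ∮E·dA = Q_enc/ε₀ with the end caps contributing no flux:
E = |λ_enc|/(2πε₀r) = (3.06×10^-6)/(2π·8.85×10^-12·0.0927) = 5.94×10^5 N/C.

E = 5.94×10^5 V/m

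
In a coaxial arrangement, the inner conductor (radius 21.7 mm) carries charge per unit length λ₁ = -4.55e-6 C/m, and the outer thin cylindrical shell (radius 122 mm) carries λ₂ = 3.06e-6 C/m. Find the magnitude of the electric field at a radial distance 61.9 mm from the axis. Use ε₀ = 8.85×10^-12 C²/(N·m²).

|E| = 1.32×10^6 N/C

By cylindrical symmetry E is radial; use a coaxial Gaussian cylinder of radius 61.9 mm and length L (between the conductors, 21.7 mm < r < 122 mm).
Only the inner wire is enclosed; the outer shell contributes nothing inside itself. λ_enc = λ₁ = -4.55×10^-6 C/m.
Applying ∮E·dA = Q_enc/ε₀ with the end caps contributing no flux:
E = |λ_enc|/(2πε₀r) = (4.55×10^-6)/(2π·8.85×10^-12·0.0619) = 1.32×10^6 N/C.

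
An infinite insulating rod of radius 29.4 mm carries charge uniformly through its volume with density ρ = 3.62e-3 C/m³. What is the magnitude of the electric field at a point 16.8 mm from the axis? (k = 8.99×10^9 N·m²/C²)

Take a coaxial cylindrical Gaussian surface of radius r = 16.8 mm and length L (r < R).
Charge inside radius r per length L is ρ·πr²·L, so λ_enc = ρπr² = 3.21×10^-6 C/m.
Gauss's law: E·2πrL = λ_enc L/ε₀.
E = 2k|λ_enc|/r = 2(8.99×10^9)(3.21×10^-6)/(0.0168) = 3.44×10^6 N/C.

E = 3.44e6 V/m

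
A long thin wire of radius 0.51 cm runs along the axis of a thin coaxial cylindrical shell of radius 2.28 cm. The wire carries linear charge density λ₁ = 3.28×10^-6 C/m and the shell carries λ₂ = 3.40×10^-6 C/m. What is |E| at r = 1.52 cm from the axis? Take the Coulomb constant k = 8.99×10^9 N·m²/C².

|E| = 3.88e6 N/C

By cylindrical symmetry E is radial; use a coaxial Gaussian cylinder of radius 1.52 cm and length L (between the conductors, 0.51 cm < r < 2.28 cm).
Only the inner wire is enclosed; the outer shell contributes nothing inside itself. λ_enc = λ₁ = 3.28×10^-6 C/m.
Since E is radial and uniform over the curved surface, Φ = E·2πrL = Q_enc/ε₀ = λ_enc L/ε₀.
E = 2k|λ_enc|/r = 2(8.99×10^9)(3.28×10^-6)/(0.0152) = 3.88×10^6 N/C.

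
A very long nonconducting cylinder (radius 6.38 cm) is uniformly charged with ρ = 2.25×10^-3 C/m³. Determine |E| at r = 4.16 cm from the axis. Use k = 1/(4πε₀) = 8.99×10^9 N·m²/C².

|E| ≈ 5.29×10^6 N/C

Coaxial Gaussian cylinder, radius r = 4.16 cm, length L (r < R).
Charge inside radius r per length L is ρ·πr²·L, so λ_enc = ρπr² = 1.223×10^-5 C/m.
Gauss's law: E·2πrL = λ_enc L/ε₀.
E = 2k|λ_enc|/r = 2(8.99×10^9)(1.223×10^-5)/(0.0416) = 5.29e6 N/C.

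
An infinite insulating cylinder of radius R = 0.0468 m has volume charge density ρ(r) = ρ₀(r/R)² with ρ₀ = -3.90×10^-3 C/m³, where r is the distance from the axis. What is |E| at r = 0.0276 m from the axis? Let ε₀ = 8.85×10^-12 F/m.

E = 1.06×10^6 N/C

Take a coaxial cylindrical Gaussian surface of radius r = 0.0276 m and length L (r < R).
λ_enc = ∫₀^r ρ(r')·2πr' dr' = (2πρ₀/R²)·r^4/4 = -1.623×10^-6 C/m.
By Gauss's law (flux through the curved wall only), E·2πrL = λ_enc L/ε₀.
E = |λ_enc|/(2πε₀r) = (1.623×10^-6)/(2π·8.85×10^-12·0.0276) = 1.06×10^6 N/C.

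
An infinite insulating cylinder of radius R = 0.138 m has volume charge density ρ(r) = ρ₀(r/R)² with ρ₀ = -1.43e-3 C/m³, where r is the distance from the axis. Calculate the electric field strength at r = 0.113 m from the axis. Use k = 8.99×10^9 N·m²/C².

E ≈ 3.06e6 N/C

Take a coaxial cylindrical Gaussian surface of radius r = 0.113 m and length L (r < R).
λ_enc = ∫₀^r ρ(r')·2πr' dr' = (2πρ₀/R²)·r^4/4 = -1.923e-5 C/m.
Applying ∮E·dA = Q_enc/ε₀ with the end caps contributing no flux:
E = 2k|λ_enc|/r = 2(8.99×10^9)(1.923×10^-5)/(0.113) = 3.06×10^6 N/C.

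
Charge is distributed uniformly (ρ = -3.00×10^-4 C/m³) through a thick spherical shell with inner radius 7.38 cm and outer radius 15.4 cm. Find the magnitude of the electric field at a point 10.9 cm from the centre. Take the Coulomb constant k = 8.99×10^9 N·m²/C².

Symmetry ⇒ E = E(r) r̂. Gaussian sphere of radius r = 10.9 cm (within the shell material, 7.38 cm < r < 15.4 cm).
Enclosed charge is the volume from a to r: Q_enc = (4π/3)ρ(r³ − a³) = -1.122×10^-6 C.
Applying ∮E·dA = Q_enc/ε₀ with Φ = E(4πr²):
E = k|Q_enc|/r² = (8.99×10^9)(1.122×10^-6)/(0.109)² = 8.49e5 N/C.

E ≈ 8.49×10^5 N/C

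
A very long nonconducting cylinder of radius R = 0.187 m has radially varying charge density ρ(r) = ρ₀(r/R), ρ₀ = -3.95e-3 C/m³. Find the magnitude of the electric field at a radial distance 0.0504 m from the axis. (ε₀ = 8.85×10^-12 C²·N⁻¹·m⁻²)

Take a coaxial cylindrical Gaussian surface of radius r = 0.0504 m and length L (r < R).
Integrating ρ over the cross-section to radius r: λ_enc = (2πρ₀/R) ∫₀^r r'^2 dr' = 2πρ₀ r^3/(3·R) = -5.664e-6 C/m.
By Gauss's law (flux through the curved wall only), E·2πrL = λ_enc L/ε₀.
E = |λ_enc|/(2πε₀r) = (5.664×10^-6)/(2π·8.85×10^-12·0.0504) = 2.02e6 N/C.

2.02×10^6 N/C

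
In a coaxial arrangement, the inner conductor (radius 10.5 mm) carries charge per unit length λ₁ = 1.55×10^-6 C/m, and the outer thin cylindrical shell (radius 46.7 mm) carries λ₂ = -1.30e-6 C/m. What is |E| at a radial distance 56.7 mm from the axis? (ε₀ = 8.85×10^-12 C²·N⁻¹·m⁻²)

Choose a coaxial cylinder of radius r = 56.7 mm (arbitrary length L) as the Gaussian surface (r > 46.7 mm, enclosing both).
λ_enc = λ₁ + λ₂ = (1.55×10^-6) + (-1.30×10^-6) = 2.50e-7 C/m.
Gauss's law: E·2πrL = λ_enc L/ε₀.
E = |λ_enc|/(2πε₀r) = (2.50×10^-7)/(2π·8.85×10^-12·0.0567) = 7.93×10^4 N/C.

E = 7.93×10^4 N/C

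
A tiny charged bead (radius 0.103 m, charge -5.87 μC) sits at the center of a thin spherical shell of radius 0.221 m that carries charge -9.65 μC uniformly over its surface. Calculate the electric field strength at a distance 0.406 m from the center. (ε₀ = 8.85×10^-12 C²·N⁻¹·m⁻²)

Symmetry ⇒ E = E(r) r̂. Gaussian sphere of radius r = 0.406 m (r > 0.221 m, enclosing both).
Q_enc = (-5.87 μC) + (-9.65 μC) = -1.552×10^-5 C.
Gauss's law: E·4πr² = Q_enc/ε₀.
E = |Q_enc|/(4πε₀r²) = (1.552×10^-5)/(4π·8.85×10^-12·(0.406)²) = 8.47×10^5 N/C.

E = 8.47×10^5 N/C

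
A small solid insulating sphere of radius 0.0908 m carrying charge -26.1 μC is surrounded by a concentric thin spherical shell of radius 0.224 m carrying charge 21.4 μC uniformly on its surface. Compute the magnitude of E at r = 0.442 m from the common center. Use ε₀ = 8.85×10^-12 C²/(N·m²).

By spherical symmetry E is radial; choose a Gaussian sphere of radius r = 0.442 m (r > 0.224 m, enclosing both).
Q_enc = (-26.1 μC) + (21.4 μC) = -4.70×10^-6 C.
Gauss's law: E·4πr² = Q_enc/ε₀.
E = |Q_enc|/(4πε₀r²) = (4.70×10^-6)/(4π·8.85×10^-12·(0.442)²) = 2.16×10^5 N/C.

E = 2.16×10^5 N/C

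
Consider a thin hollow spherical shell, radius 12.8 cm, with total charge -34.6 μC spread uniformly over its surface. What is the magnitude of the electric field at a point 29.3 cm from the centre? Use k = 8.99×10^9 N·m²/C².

|E| ≈ 3.62×10^6 V/m

Symmetry ⇒ E = E(r) r̂. Gaussian sphere of radius r = 29.3 cm (r > 12.8 cm).
The entire shell is enclosed: Q_enc = -3.46e-5 C.
By Gauss's law, ∮E·dA = E·4πr² = Q_enc/ε₀.
E = k|Q_enc|/r² = (8.99×10^9)(3.46×10^-5)/(0.293)² = 3.62×10^6 N/C.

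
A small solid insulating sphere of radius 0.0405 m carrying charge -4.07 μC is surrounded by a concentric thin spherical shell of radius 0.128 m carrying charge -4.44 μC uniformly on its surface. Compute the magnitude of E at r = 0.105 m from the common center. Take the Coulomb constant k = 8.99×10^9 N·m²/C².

Take a concentric spherical Gaussian surface of radius r = 0.105 m (between the bodies, 0.0405 m < r < 0.128 m).
Only the inner charge is enclosed; the outer shell contributes nothing inside itself. Q_enc = -4.07 μC = -4.07e-6 C.
Gauss's law: E·4πr² = Q_enc/ε₀.
E = k|Q_enc|/r² = (8.99×10^9)(4.07e-6)/(0.105)² = 3.32×10^6 N/C.

E ≈ 3.32×10^6 N/C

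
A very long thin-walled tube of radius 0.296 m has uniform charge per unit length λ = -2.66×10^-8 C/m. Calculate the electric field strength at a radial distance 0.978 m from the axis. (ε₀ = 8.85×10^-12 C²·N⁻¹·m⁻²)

|E| ≈ 489 N/C

Take a coaxial cylindrical Gaussian surface of radius r = 0.978 m and length L (r > 0.296 m).
The full line charge is enclosed: λ_enc = -2.66e-8 C/m.
By Gauss's law (flux through the curved wall only), E·2πrL = λ_enc L/ε₀.
E = |λ_enc|/(2πε₀r) = (2.66e-8)/(2π·8.85×10^-12·0.978) = 489 N/C.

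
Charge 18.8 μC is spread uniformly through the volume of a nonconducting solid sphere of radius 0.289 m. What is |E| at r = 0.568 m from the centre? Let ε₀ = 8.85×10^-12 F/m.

Take a concentric spherical Gaussian surface of radius r = 0.568 m (r > R, so the entire charge is enclosed).
Q_enc = 18.8 μC = 1.88e-5 C.
Gauss's law: E·4πr² = Q_enc/ε₀.
E = |Q_enc|/(4πε₀r²) = (1.88×10^-5)/(4π·8.85×10^-12·(0.568)²) = 5.24×10^5 N/C.

E ≈ 5.24e5 N/C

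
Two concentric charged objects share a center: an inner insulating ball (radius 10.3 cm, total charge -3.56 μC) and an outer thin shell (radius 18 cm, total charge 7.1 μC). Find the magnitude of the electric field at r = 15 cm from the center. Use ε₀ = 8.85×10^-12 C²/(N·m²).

Symmetry ⇒ E = E(r) r̂. Gaussian sphere of radius r = 15 cm (between the bodies, 10.3 cm < r < 18 cm).
Only the inner charge is enclosed; the outer shell contributes nothing inside itself. Q_enc = -3.56 μC = -3.56e-6 C.
Since E is radial and uniform over the Gaussian sphere, Φ = E·4πr² = Q_enc/ε₀.
E = |Q_enc|/(4πε₀r²) = (3.56×10^-6)/(4π·8.85×10^-12·(0.15)²) = 1.42×10^6 N/C.

1.42e6 N/C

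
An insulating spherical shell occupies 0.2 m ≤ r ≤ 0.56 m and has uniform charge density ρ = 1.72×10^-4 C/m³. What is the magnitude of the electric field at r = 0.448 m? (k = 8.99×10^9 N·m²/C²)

2.64e6 N/C

By spherical symmetry E is radial; choose a Gaussian sphere of radius r = 0.448 m (within the shell material, 0.2 m < r < 0.56 m).
Enclosed charge is the volume from a to r: Q_enc = (4π/3)ρ(r³ − a³) = 5.902×10^-5 C.
Since E is radial and uniform over the Gaussian sphere, Φ = E·4πr² = Q_enc/ε₀.
E = k|Q_enc|/r² = (8.99×10^9)(5.902×10^-5)/(0.448)² = 2.64×10^6 N/C.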